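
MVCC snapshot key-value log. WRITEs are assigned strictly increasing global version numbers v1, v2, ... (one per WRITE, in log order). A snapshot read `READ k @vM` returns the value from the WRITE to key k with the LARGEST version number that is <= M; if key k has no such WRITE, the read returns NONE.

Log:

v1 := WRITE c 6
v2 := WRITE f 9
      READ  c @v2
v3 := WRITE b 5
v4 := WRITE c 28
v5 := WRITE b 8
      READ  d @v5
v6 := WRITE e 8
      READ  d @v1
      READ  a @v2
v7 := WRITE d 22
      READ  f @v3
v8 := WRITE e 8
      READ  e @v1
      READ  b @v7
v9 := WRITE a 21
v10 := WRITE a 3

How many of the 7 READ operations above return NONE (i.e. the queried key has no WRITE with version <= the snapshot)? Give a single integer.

Answer: 4

Derivation:
v1: WRITE c=6  (c history now [(1, 6)])
v2: WRITE f=9  (f history now [(2, 9)])
READ c @v2: history=[(1, 6)] -> pick v1 -> 6
v3: WRITE b=5  (b history now [(3, 5)])
v4: WRITE c=28  (c history now [(1, 6), (4, 28)])
v5: WRITE b=8  (b history now [(3, 5), (5, 8)])
READ d @v5: history=[] -> no version <= 5 -> NONE
v6: WRITE e=8  (e history now [(6, 8)])
READ d @v1: history=[] -> no version <= 1 -> NONE
READ a @v2: history=[] -> no version <= 2 -> NONE
v7: WRITE d=22  (d history now [(7, 22)])
READ f @v3: history=[(2, 9)] -> pick v2 -> 9
v8: WRITE e=8  (e history now [(6, 8), (8, 8)])
READ e @v1: history=[(6, 8), (8, 8)] -> no version <= 1 -> NONE
READ b @v7: history=[(3, 5), (5, 8)] -> pick v5 -> 8
v9: WRITE a=21  (a history now [(9, 21)])
v10: WRITE a=3  (a history now [(9, 21), (10, 3)])
Read results in order: ['6', 'NONE', 'NONE', 'NONE', '9', 'NONE', '8']
NONE count = 4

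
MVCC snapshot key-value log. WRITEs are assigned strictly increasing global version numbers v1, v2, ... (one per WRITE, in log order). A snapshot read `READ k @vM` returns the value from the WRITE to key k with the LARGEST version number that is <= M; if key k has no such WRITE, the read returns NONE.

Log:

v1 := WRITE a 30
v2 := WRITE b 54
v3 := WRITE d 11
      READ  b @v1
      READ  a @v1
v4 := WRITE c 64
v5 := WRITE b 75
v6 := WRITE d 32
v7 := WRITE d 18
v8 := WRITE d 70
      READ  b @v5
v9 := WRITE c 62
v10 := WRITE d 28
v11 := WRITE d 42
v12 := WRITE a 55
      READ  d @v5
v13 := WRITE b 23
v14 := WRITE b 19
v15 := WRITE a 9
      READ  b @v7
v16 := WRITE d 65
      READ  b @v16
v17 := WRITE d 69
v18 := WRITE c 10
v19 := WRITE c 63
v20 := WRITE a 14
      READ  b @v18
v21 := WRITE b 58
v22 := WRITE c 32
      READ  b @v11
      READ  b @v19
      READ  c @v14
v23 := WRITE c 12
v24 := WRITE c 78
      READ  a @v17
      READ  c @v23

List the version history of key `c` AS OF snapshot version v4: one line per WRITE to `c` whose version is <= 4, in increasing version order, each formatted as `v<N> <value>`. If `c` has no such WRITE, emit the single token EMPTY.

Answer: v4 64

Derivation:
Scan writes for key=c with version <= 4:
  v1 WRITE a 30 -> skip
  v2 WRITE b 54 -> skip
  v3 WRITE d 11 -> skip
  v4 WRITE c 64 -> keep
  v5 WRITE b 75 -> skip
  v6 WRITE d 32 -> skip
  v7 WRITE d 18 -> skip
  v8 WRITE d 70 -> skip
  v9 WRITE c 62 -> drop (> snap)
  v10 WRITE d 28 -> skip
  v11 WRITE d 42 -> skip
  v12 WRITE a 55 -> skip
  v13 WRITE b 23 -> skip
  v14 WRITE b 19 -> skip
  v15 WRITE a 9 -> skip
  v16 WRITE d 65 -> skip
  v17 WRITE d 69 -> skip
  v18 WRITE c 10 -> drop (> snap)
  v19 WRITE c 63 -> drop (> snap)
  v20 WRITE a 14 -> skip
  v21 WRITE b 58 -> skip
  v22 WRITE c 32 -> drop (> snap)
  v23 WRITE c 12 -> drop (> snap)
  v24 WRITE c 78 -> drop (> snap)
Collected: [(4, 64)]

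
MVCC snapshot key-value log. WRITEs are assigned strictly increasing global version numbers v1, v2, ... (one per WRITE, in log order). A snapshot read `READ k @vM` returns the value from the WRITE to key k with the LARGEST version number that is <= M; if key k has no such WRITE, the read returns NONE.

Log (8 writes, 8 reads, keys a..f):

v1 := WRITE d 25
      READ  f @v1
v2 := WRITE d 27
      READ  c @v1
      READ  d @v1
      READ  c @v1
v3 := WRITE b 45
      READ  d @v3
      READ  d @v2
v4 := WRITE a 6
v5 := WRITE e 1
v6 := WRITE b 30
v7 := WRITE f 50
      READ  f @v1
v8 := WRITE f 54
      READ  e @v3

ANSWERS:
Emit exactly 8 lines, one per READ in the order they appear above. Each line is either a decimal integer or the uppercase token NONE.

Answer: NONE
NONE
25
NONE
27
27
NONE
NONE

Derivation:
v1: WRITE d=25  (d history now [(1, 25)])
READ f @v1: history=[] -> no version <= 1 -> NONE
v2: WRITE d=27  (d history now [(1, 25), (2, 27)])
READ c @v1: history=[] -> no version <= 1 -> NONE
READ d @v1: history=[(1, 25), (2, 27)] -> pick v1 -> 25
READ c @v1: history=[] -> no version <= 1 -> NONE
v3: WRITE b=45  (b history now [(3, 45)])
READ d @v3: history=[(1, 25), (2, 27)] -> pick v2 -> 27
READ d @v2: history=[(1, 25), (2, 27)] -> pick v2 -> 27
v4: WRITE a=6  (a history now [(4, 6)])
v5: WRITE e=1  (e history now [(5, 1)])
v6: WRITE b=30  (b history now [(3, 45), (6, 30)])
v7: WRITE f=50  (f history now [(7, 50)])
READ f @v1: history=[(7, 50)] -> no version <= 1 -> NONE
v8: WRITE f=54  (f history now [(7, 50), (8, 54)])
READ e @v3: history=[(5, 1)] -> no version <= 3 -> NONE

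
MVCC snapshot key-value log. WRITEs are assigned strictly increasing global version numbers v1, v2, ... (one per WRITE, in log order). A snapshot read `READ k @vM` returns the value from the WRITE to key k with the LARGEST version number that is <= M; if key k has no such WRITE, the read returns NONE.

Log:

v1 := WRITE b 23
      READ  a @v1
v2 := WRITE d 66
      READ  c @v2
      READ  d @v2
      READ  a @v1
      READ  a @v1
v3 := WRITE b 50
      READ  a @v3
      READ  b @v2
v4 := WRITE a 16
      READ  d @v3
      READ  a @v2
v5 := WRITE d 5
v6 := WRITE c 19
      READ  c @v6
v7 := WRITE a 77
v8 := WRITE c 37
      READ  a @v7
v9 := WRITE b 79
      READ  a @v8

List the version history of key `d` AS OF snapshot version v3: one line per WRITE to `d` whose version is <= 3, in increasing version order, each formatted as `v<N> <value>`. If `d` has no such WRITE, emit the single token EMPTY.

Answer: v2 66

Derivation:
Scan writes for key=d with version <= 3:
  v1 WRITE b 23 -> skip
  v2 WRITE d 66 -> keep
  v3 WRITE b 50 -> skip
  v4 WRITE a 16 -> skip
  v5 WRITE d 5 -> drop (> snap)
  v6 WRITE c 19 -> skip
  v7 WRITE a 77 -> skip
  v8 WRITE c 37 -> skip
  v9 WRITE b 79 -> skip
Collected: [(2, 66)]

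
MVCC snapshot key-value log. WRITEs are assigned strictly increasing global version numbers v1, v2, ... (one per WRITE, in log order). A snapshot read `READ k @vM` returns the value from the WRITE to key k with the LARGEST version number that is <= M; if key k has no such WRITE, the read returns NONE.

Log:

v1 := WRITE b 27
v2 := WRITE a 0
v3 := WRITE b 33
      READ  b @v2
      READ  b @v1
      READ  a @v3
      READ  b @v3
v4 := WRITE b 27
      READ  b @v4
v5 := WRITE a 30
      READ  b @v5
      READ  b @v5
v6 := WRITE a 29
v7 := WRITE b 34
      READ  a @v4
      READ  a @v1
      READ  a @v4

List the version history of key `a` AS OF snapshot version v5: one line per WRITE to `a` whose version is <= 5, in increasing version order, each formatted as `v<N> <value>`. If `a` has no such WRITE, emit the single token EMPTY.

Scan writes for key=a with version <= 5:
  v1 WRITE b 27 -> skip
  v2 WRITE a 0 -> keep
  v3 WRITE b 33 -> skip
  v4 WRITE b 27 -> skip
  v5 WRITE a 30 -> keep
  v6 WRITE a 29 -> drop (> snap)
  v7 WRITE b 34 -> skip
Collected: [(2, 0), (5, 30)]

Answer: v2 0
v5 30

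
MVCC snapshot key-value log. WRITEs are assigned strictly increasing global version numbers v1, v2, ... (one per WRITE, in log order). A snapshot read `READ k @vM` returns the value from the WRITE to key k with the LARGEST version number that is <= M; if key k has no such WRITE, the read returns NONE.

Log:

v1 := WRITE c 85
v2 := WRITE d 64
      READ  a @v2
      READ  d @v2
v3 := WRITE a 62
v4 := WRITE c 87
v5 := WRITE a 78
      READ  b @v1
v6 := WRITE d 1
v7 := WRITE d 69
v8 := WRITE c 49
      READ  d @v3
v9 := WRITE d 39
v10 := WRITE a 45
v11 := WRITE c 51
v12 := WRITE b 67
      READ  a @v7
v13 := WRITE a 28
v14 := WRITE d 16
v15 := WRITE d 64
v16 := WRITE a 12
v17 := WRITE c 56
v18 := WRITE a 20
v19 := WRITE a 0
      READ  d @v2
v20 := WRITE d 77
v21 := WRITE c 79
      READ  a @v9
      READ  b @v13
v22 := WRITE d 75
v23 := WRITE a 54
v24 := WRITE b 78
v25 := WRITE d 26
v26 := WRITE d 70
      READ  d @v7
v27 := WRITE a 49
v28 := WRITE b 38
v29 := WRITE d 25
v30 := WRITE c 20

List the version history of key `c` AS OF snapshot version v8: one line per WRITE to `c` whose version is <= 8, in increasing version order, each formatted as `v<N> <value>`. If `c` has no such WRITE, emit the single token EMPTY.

Answer: v1 85
v4 87
v8 49

Derivation:
Scan writes for key=c with version <= 8:
  v1 WRITE c 85 -> keep
  v2 WRITE d 64 -> skip
  v3 WRITE a 62 -> skip
  v4 WRITE c 87 -> keep
  v5 WRITE a 78 -> skip
  v6 WRITE d 1 -> skip
  v7 WRITE d 69 -> skip
  v8 WRITE c 49 -> keep
  v9 WRITE d 39 -> skip
  v10 WRITE a 45 -> skip
  v11 WRITE c 51 -> drop (> snap)
  v12 WRITE b 67 -> skip
  v13 WRITE a 28 -> skip
  v14 WRITE d 16 -> skip
  v15 WRITE d 64 -> skip
  v16 WRITE a 12 -> skip
  v17 WRITE c 56 -> drop (> snap)
  v18 WRITE a 20 -> skip
  v19 WRITE a 0 -> skip
  v20 WRITE d 77 -> skip
  v21 WRITE c 79 -> drop (> snap)
  v22 WRITE d 75 -> skip
  v23 WRITE a 54 -> skip
  v24 WRITE b 78 -> skip
  v25 WRITE d 26 -> skip
  v26 WRITE d 70 -> skip
  v27 WRITE a 49 -> skip
  v28 WRITE b 38 -> skip
  v29 WRITE d 25 -> skip
  v30 WRITE c 20 -> drop (> snap)
Collected: [(1, 85), (4, 87), (8, 49)]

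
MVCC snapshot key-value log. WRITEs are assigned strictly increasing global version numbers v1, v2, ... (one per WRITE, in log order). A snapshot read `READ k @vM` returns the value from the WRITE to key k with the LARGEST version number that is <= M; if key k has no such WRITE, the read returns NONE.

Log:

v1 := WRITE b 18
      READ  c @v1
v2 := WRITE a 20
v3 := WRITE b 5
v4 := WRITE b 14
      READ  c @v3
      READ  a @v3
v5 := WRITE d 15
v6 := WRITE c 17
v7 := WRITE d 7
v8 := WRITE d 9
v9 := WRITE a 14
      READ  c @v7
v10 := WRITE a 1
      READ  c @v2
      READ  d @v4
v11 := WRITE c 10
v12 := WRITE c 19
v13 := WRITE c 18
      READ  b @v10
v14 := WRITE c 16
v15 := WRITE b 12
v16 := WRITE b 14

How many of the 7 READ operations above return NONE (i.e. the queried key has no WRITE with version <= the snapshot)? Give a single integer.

v1: WRITE b=18  (b history now [(1, 18)])
READ c @v1: history=[] -> no version <= 1 -> NONE
v2: WRITE a=20  (a history now [(2, 20)])
v3: WRITE b=5  (b history now [(1, 18), (3, 5)])
v4: WRITE b=14  (b history now [(1, 18), (3, 5), (4, 14)])
READ c @v3: history=[] -> no version <= 3 -> NONE
READ a @v3: history=[(2, 20)] -> pick v2 -> 20
v5: WRITE d=15  (d history now [(5, 15)])
v6: WRITE c=17  (c history now [(6, 17)])
v7: WRITE d=7  (d history now [(5, 15), (7, 7)])
v8: WRITE d=9  (d history now [(5, 15), (7, 7), (8, 9)])
v9: WRITE a=14  (a history now [(2, 20), (9, 14)])
READ c @v7: history=[(6, 17)] -> pick v6 -> 17
v10: WRITE a=1  (a history now [(2, 20), (9, 14), (10, 1)])
READ c @v2: history=[(6, 17)] -> no version <= 2 -> NONE
READ d @v4: history=[(5, 15), (7, 7), (8, 9)] -> no version <= 4 -> NONE
v11: WRITE c=10  (c history now [(6, 17), (11, 10)])
v12: WRITE c=19  (c history now [(6, 17), (11, 10), (12, 19)])
v13: WRITE c=18  (c history now [(6, 17), (11, 10), (12, 19), (13, 18)])
READ b @v10: history=[(1, 18), (3, 5), (4, 14)] -> pick v4 -> 14
v14: WRITE c=16  (c history now [(6, 17), (11, 10), (12, 19), (13, 18), (14, 16)])
v15: WRITE b=12  (b history now [(1, 18), (3, 5), (4, 14), (15, 12)])
v16: WRITE b=14  (b history now [(1, 18), (3, 5), (4, 14), (15, 12), (16, 14)])
Read results in order: ['NONE', 'NONE', '20', '17', 'NONE', 'NONE', '14']
NONE count = 4

Answer: 4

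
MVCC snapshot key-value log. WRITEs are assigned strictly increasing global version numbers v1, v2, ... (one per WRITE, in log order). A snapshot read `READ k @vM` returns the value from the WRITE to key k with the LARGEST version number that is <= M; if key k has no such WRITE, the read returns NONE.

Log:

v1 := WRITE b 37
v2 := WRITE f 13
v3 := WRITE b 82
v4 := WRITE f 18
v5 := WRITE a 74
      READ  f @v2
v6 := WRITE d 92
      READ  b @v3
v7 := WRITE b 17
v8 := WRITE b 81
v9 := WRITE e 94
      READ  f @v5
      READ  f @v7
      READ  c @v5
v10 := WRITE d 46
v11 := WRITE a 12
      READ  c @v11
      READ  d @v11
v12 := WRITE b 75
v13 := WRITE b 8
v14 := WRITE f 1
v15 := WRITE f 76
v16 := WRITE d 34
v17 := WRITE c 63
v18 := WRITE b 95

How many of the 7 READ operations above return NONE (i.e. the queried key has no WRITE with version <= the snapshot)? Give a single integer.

v1: WRITE b=37  (b history now [(1, 37)])
v2: WRITE f=13  (f history now [(2, 13)])
v3: WRITE b=82  (b history now [(1, 37), (3, 82)])
v4: WRITE f=18  (f history now [(2, 13), (4, 18)])
v5: WRITE a=74  (a history now [(5, 74)])
READ f @v2: history=[(2, 13), (4, 18)] -> pick v2 -> 13
v6: WRITE d=92  (d history now [(6, 92)])
READ b @v3: history=[(1, 37), (3, 82)] -> pick v3 -> 82
v7: WRITE b=17  (b history now [(1, 37), (3, 82), (7, 17)])
v8: WRITE b=81  (b history now [(1, 37), (3, 82), (7, 17), (8, 81)])
v9: WRITE e=94  (e history now [(9, 94)])
READ f @v5: history=[(2, 13), (4, 18)] -> pick v4 -> 18
READ f @v7: history=[(2, 13), (4, 18)] -> pick v4 -> 18
READ c @v5: history=[] -> no version <= 5 -> NONE
v10: WRITE d=46  (d history now [(6, 92), (10, 46)])
v11: WRITE a=12  (a history now [(5, 74), (11, 12)])
READ c @v11: history=[] -> no version <= 11 -> NONE
READ d @v11: history=[(6, 92), (10, 46)] -> pick v10 -> 46
v12: WRITE b=75  (b history now [(1, 37), (3, 82), (7, 17), (8, 81), (12, 75)])
v13: WRITE b=8  (b history now [(1, 37), (3, 82), (7, 17), (8, 81), (12, 75), (13, 8)])
v14: WRITE f=1  (f history now [(2, 13), (4, 18), (14, 1)])
v15: WRITE f=76  (f history now [(2, 13), (4, 18), (14, 1), (15, 76)])
v16: WRITE d=34  (d history now [(6, 92), (10, 46), (16, 34)])
v17: WRITE c=63  (c history now [(17, 63)])
v18: WRITE b=95  (b history now [(1, 37), (3, 82), (7, 17), (8, 81), (12, 75), (13, 8), (18, 95)])
Read results in order: ['13', '82', '18', '18', 'NONE', 'NONE', '46']
NONE count = 2

Answer: 2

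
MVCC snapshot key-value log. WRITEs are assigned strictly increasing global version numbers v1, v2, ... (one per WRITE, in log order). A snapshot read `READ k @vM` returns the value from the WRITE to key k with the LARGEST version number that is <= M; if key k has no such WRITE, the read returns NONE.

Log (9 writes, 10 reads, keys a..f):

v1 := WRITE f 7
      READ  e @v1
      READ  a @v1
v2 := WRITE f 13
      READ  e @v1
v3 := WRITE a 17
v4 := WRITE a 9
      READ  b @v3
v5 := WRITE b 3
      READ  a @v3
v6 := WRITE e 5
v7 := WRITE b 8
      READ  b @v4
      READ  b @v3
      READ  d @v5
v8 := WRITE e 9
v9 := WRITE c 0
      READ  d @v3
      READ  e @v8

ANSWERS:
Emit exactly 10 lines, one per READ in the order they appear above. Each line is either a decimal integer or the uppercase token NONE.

v1: WRITE f=7  (f history now [(1, 7)])
READ e @v1: history=[] -> no version <= 1 -> NONE
READ a @v1: history=[] -> no version <= 1 -> NONE
v2: WRITE f=13  (f history now [(1, 7), (2, 13)])
READ e @v1: history=[] -> no version <= 1 -> NONE
v3: WRITE a=17  (a history now [(3, 17)])
v4: WRITE a=9  (a history now [(3, 17), (4, 9)])
READ b @v3: history=[] -> no version <= 3 -> NONE
v5: WRITE b=3  (b history now [(5, 3)])
READ a @v3: history=[(3, 17), (4, 9)] -> pick v3 -> 17
v6: WRITE e=5  (e history now [(6, 5)])
v7: WRITE b=8  (b history now [(5, 3), (7, 8)])
READ b @v4: history=[(5, 3), (7, 8)] -> no version <= 4 -> NONE
READ b @v3: history=[(5, 3), (7, 8)] -> no version <= 3 -> NONE
READ d @v5: history=[] -> no version <= 5 -> NONE
v8: WRITE e=9  (e history now [(6, 5), (8, 9)])
v9: WRITE c=0  (c history now [(9, 0)])
READ d @v3: history=[] -> no version <= 3 -> NONE
READ e @v8: history=[(6, 5), (8, 9)] -> pick v8 -> 9

Answer: NONE
NONE
NONE
NONE
17
NONE
NONE
NONE
NONE
9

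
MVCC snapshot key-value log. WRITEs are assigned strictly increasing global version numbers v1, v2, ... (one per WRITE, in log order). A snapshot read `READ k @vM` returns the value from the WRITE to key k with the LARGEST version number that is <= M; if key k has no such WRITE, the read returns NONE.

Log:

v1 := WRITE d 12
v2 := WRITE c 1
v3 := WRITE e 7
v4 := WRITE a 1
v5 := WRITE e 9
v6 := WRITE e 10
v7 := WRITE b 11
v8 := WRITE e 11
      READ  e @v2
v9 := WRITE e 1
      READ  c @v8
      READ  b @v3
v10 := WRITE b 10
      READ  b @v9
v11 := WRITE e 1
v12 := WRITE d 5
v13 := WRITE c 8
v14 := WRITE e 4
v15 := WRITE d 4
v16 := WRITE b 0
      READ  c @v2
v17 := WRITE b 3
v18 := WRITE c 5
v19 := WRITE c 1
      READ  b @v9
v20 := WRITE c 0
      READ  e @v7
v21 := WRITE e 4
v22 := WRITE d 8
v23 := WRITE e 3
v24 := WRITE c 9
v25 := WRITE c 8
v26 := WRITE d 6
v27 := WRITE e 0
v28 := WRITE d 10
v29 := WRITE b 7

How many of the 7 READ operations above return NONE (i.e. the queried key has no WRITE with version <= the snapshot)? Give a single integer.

v1: WRITE d=12  (d history now [(1, 12)])
v2: WRITE c=1  (c history now [(2, 1)])
v3: WRITE e=7  (e history now [(3, 7)])
v4: WRITE a=1  (a history now [(4, 1)])
v5: WRITE e=9  (e history now [(3, 7), (5, 9)])
v6: WRITE e=10  (e history now [(3, 7), (5, 9), (6, 10)])
v7: WRITE b=11  (b history now [(7, 11)])
v8: WRITE e=11  (e history now [(3, 7), (5, 9), (6, 10), (8, 11)])
READ e @v2: history=[(3, 7), (5, 9), (6, 10), (8, 11)] -> no version <= 2 -> NONE
v9: WRITE e=1  (e history now [(3, 7), (5, 9), (6, 10), (8, 11), (9, 1)])
READ c @v8: history=[(2, 1)] -> pick v2 -> 1
READ b @v3: history=[(7, 11)] -> no version <= 3 -> NONE
v10: WRITE b=10  (b history now [(7, 11), (10, 10)])
READ b @v9: history=[(7, 11), (10, 10)] -> pick v7 -> 11
v11: WRITE e=1  (e history now [(3, 7), (5, 9), (6, 10), (8, 11), (9, 1), (11, 1)])
v12: WRITE d=5  (d history now [(1, 12), (12, 5)])
v13: WRITE c=8  (c history now [(2, 1), (13, 8)])
v14: WRITE e=4  (e history now [(3, 7), (5, 9), (6, 10), (8, 11), (9, 1), (11, 1), (14, 4)])
v15: WRITE d=4  (d history now [(1, 12), (12, 5), (15, 4)])
v16: WRITE b=0  (b history now [(7, 11), (10, 10), (16, 0)])
READ c @v2: history=[(2, 1), (13, 8)] -> pick v2 -> 1
v17: WRITE b=3  (b history now [(7, 11), (10, 10), (16, 0), (17, 3)])
v18: WRITE c=5  (c history now [(2, 1), (13, 8), (18, 5)])
v19: WRITE c=1  (c history now [(2, 1), (13, 8), (18, 5), (19, 1)])
READ b @v9: history=[(7, 11), (10, 10), (16, 0), (17, 3)] -> pick v7 -> 11
v20: WRITE c=0  (c history now [(2, 1), (13, 8), (18, 5), (19, 1), (20, 0)])
READ e @v7: history=[(3, 7), (5, 9), (6, 10), (8, 11), (9, 1), (11, 1), (14, 4)] -> pick v6 -> 10
v21: WRITE e=4  (e history now [(3, 7), (5, 9), (6, 10), (8, 11), (9, 1), (11, 1), (14, 4), (21, 4)])
v22: WRITE d=8  (d history now [(1, 12), (12, 5), (15, 4), (22, 8)])
v23: WRITE e=3  (e history now [(3, 7), (5, 9), (6, 10), (8, 11), (9, 1), (11, 1), (14, 4), (21, 4), (23, 3)])
v24: WRITE c=9  (c history now [(2, 1), (13, 8), (18, 5), (19, 1), (20, 0), (24, 9)])
v25: WRITE c=8  (c history now [(2, 1), (13, 8), (18, 5), (19, 1), (20, 0), (24, 9), (25, 8)])
v26: WRITE d=6  (d history now [(1, 12), (12, 5), (15, 4), (22, 8), (26, 6)])
v27: WRITE e=0  (e history now [(3, 7), (5, 9), (6, 10), (8, 11), (9, 1), (11, 1), (14, 4), (21, 4), (23, 3), (27, 0)])
v28: WRITE d=10  (d history now [(1, 12), (12, 5), (15, 4), (22, 8), (26, 6), (28, 10)])
v29: WRITE b=7  (b history now [(7, 11), (10, 10), (16, 0), (17, 3), (29, 7)])
Read results in order: ['NONE', '1', 'NONE', '11', '1', '11', '10']
NONE count = 2

Answer: 2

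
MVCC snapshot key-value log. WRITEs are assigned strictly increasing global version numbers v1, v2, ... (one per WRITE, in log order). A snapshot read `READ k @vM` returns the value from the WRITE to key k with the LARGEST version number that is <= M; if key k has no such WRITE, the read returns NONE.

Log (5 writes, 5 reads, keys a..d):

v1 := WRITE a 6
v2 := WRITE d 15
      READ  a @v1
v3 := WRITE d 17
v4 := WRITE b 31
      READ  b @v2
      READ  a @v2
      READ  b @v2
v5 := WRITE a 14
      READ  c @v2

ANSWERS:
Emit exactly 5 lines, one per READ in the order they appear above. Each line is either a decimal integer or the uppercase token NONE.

Answer: 6
NONE
6
NONE
NONE

Derivation:
v1: WRITE a=6  (a history now [(1, 6)])
v2: WRITE d=15  (d history now [(2, 15)])
READ a @v1: history=[(1, 6)] -> pick v1 -> 6
v3: WRITE d=17  (d history now [(2, 15), (3, 17)])
v4: WRITE b=31  (b history now [(4, 31)])
READ b @v2: history=[(4, 31)] -> no version <= 2 -> NONE
READ a @v2: history=[(1, 6)] -> pick v1 -> 6
READ b @v2: history=[(4, 31)] -> no version <= 2 -> NONE
v5: WRITE a=14  (a history now [(1, 6), (5, 14)])
READ c @v2: history=[] -> no version <= 2 -> NONE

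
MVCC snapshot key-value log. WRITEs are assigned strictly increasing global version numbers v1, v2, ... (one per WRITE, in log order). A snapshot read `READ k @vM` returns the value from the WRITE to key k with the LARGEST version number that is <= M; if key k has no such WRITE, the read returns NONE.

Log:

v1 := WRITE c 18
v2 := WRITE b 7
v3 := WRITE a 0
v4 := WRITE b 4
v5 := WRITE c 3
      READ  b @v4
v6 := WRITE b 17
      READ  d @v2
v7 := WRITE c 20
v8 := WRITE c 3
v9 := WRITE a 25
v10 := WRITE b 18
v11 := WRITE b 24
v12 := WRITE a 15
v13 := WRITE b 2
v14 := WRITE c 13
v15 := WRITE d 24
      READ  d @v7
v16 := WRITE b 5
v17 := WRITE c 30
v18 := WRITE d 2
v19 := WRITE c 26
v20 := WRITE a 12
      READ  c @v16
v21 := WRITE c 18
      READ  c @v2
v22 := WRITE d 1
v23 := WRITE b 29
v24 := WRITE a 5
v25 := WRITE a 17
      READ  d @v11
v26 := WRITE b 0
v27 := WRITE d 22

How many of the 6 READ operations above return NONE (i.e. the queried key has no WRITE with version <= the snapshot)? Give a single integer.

Answer: 3

Derivation:
v1: WRITE c=18  (c history now [(1, 18)])
v2: WRITE b=7  (b history now [(2, 7)])
v3: WRITE a=0  (a history now [(3, 0)])
v4: WRITE b=4  (b history now [(2, 7), (4, 4)])
v5: WRITE c=3  (c history now [(1, 18), (5, 3)])
READ b @v4: history=[(2, 7), (4, 4)] -> pick v4 -> 4
v6: WRITE b=17  (b history now [(2, 7), (4, 4), (6, 17)])
READ d @v2: history=[] -> no version <= 2 -> NONE
v7: WRITE c=20  (c history now [(1, 18), (5, 3), (7, 20)])
v8: WRITE c=3  (c history now [(1, 18), (5, 3), (7, 20), (8, 3)])
v9: WRITE a=25  (a history now [(3, 0), (9, 25)])
v10: WRITE b=18  (b history now [(2, 7), (4, 4), (6, 17), (10, 18)])
v11: WRITE b=24  (b history now [(2, 7), (4, 4), (6, 17), (10, 18), (11, 24)])
v12: WRITE a=15  (a history now [(3, 0), (9, 25), (12, 15)])
v13: WRITE b=2  (b history now [(2, 7), (4, 4), (6, 17), (10, 18), (11, 24), (13, 2)])
v14: WRITE c=13  (c history now [(1, 18), (5, 3), (7, 20), (8, 3), (14, 13)])
v15: WRITE d=24  (d history now [(15, 24)])
READ d @v7: history=[(15, 24)] -> no version <= 7 -> NONE
v16: WRITE b=5  (b history now [(2, 7), (4, 4), (6, 17), (10, 18), (11, 24), (13, 2), (16, 5)])
v17: WRITE c=30  (c history now [(1, 18), (5, 3), (7, 20), (8, 3), (14, 13), (17, 30)])
v18: WRITE d=2  (d history now [(15, 24), (18, 2)])
v19: WRITE c=26  (c history now [(1, 18), (5, 3), (7, 20), (8, 3), (14, 13), (17, 30), (19, 26)])
v20: WRITE a=12  (a history now [(3, 0), (9, 25), (12, 15), (20, 12)])
READ c @v16: history=[(1, 18), (5, 3), (7, 20), (8, 3), (14, 13), (17, 30), (19, 26)] -> pick v14 -> 13
v21: WRITE c=18  (c history now [(1, 18), (5, 3), (7, 20), (8, 3), (14, 13), (17, 30), (19, 26), (21, 18)])
READ c @v2: history=[(1, 18), (5, 3), (7, 20), (8, 3), (14, 13), (17, 30), (19, 26), (21, 18)] -> pick v1 -> 18
v22: WRITE d=1  (d history now [(15, 24), (18, 2), (22, 1)])
v23: WRITE b=29  (b history now [(2, 7), (4, 4), (6, 17), (10, 18), (11, 24), (13, 2), (16, 5), (23, 29)])
v24: WRITE a=5  (a history now [(3, 0), (9, 25), (12, 15), (20, 12), (24, 5)])
v25: WRITE a=17  (a history now [(3, 0), (9, 25), (12, 15), (20, 12), (24, 5), (25, 17)])
READ d @v11: history=[(15, 24), (18, 2), (22, 1)] -> no version <= 11 -> NONE
v26: WRITE b=0  (b history now [(2, 7), (4, 4), (6, 17), (10, 18), (11, 24), (13, 2), (16, 5), (23, 29), (26, 0)])
v27: WRITE d=22  (d history now [(15, 24), (18, 2), (22, 1), (27, 22)])
Read results in order: ['4', 'NONE', 'NONE', '13', '18', 'NONE']
NONE count = 3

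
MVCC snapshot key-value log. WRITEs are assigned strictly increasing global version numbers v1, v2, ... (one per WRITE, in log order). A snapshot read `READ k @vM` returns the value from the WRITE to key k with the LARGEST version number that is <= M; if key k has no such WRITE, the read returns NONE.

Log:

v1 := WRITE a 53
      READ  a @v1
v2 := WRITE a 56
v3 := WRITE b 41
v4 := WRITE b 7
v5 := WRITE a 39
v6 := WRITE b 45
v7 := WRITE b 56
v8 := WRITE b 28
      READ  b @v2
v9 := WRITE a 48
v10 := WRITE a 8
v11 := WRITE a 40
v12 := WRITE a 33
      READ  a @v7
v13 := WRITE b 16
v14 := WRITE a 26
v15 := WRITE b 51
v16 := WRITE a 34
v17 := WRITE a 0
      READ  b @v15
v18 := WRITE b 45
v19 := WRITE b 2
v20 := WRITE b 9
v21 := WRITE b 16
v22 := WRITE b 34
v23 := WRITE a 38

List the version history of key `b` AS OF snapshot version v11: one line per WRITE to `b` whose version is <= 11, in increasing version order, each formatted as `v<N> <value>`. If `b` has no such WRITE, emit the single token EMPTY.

Scan writes for key=b with version <= 11:
  v1 WRITE a 53 -> skip
  v2 WRITE a 56 -> skip
  v3 WRITE b 41 -> keep
  v4 WRITE b 7 -> keep
  v5 WRITE a 39 -> skip
  v6 WRITE b 45 -> keep
  v7 WRITE b 56 -> keep
  v8 WRITE b 28 -> keep
  v9 WRITE a 48 -> skip
  v10 WRITE a 8 -> skip
  v11 WRITE a 40 -> skip
  v12 WRITE a 33 -> skip
  v13 WRITE b 16 -> drop (> snap)
  v14 WRITE a 26 -> skip
  v15 WRITE b 51 -> drop (> snap)
  v16 WRITE a 34 -> skip
  v17 WRITE a 0 -> skip
  v18 WRITE b 45 -> drop (> snap)
  v19 WRITE b 2 -> drop (> snap)
  v20 WRITE b 9 -> drop (> snap)
  v21 WRITE b 16 -> drop (> snap)
  v22 WRITE b 34 -> drop (> snap)
  v23 WRITE a 38 -> skip
Collected: [(3, 41), (4, 7), (6, 45), (7, 56), (8, 28)]

Answer: v3 41
v4 7
v6 45
v7 56
v8 28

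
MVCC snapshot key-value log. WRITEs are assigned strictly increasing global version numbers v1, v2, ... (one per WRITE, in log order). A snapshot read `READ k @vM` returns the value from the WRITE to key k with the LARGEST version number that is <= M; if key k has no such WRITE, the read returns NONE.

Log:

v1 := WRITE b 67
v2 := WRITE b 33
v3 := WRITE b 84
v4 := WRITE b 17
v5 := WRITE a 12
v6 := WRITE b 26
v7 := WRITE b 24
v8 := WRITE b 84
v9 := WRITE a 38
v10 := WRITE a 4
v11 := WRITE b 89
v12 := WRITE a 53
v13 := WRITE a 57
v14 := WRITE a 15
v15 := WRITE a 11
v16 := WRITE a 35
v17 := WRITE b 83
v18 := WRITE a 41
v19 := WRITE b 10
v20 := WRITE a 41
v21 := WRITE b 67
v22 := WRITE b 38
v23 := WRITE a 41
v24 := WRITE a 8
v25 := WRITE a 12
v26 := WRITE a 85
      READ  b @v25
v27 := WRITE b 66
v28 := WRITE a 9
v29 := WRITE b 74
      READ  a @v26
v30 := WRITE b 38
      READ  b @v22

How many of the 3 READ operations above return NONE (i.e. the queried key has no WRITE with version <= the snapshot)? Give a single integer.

v1: WRITE b=67  (b history now [(1, 67)])
v2: WRITE b=33  (b history now [(1, 67), (2, 33)])
v3: WRITE b=84  (b history now [(1, 67), (2, 33), (3, 84)])
v4: WRITE b=17  (b history now [(1, 67), (2, 33), (3, 84), (4, 17)])
v5: WRITE a=12  (a history now [(5, 12)])
v6: WRITE b=26  (b history now [(1, 67), (2, 33), (3, 84), (4, 17), (6, 26)])
v7: WRITE b=24  (b history now [(1, 67), (2, 33), (3, 84), (4, 17), (6, 26), (7, 24)])
v8: WRITE b=84  (b history now [(1, 67), (2, 33), (3, 84), (4, 17), (6, 26), (7, 24), (8, 84)])
v9: WRITE a=38  (a history now [(5, 12), (9, 38)])
v10: WRITE a=4  (a history now [(5, 12), (9, 38), (10, 4)])
v11: WRITE b=89  (b history now [(1, 67), (2, 33), (3, 84), (4, 17), (6, 26), (7, 24), (8, 84), (11, 89)])
v12: WRITE a=53  (a history now [(5, 12), (9, 38), (10, 4), (12, 53)])
v13: WRITE a=57  (a history now [(5, 12), (9, 38), (10, 4), (12, 53), (13, 57)])
v14: WRITE a=15  (a history now [(5, 12), (9, 38), (10, 4), (12, 53), (13, 57), (14, 15)])
v15: WRITE a=11  (a history now [(5, 12), (9, 38), (10, 4), (12, 53), (13, 57), (14, 15), (15, 11)])
v16: WRITE a=35  (a history now [(5, 12), (9, 38), (10, 4), (12, 53), (13, 57), (14, 15), (15, 11), (16, 35)])
v17: WRITE b=83  (b history now [(1, 67), (2, 33), (3, 84), (4, 17), (6, 26), (7, 24), (8, 84), (11, 89), (17, 83)])
v18: WRITE a=41  (a history now [(5, 12), (9, 38), (10, 4), (12, 53), (13, 57), (14, 15), (15, 11), (16, 35), (18, 41)])
v19: WRITE b=10  (b history now [(1, 67), (2, 33), (3, 84), (4, 17), (6, 26), (7, 24), (8, 84), (11, 89), (17, 83), (19, 10)])
v20: WRITE a=41  (a history now [(5, 12), (9, 38), (10, 4), (12, 53), (13, 57), (14, 15), (15, 11), (16, 35), (18, 41), (20, 41)])
v21: WRITE b=67  (b history now [(1, 67), (2, 33), (3, 84), (4, 17), (6, 26), (7, 24), (8, 84), (11, 89), (17, 83), (19, 10), (21, 67)])
v22: WRITE b=38  (b history now [(1, 67), (2, 33), (3, 84), (4, 17), (6, 26), (7, 24), (8, 84), (11, 89), (17, 83), (19, 10), (21, 67), (22, 38)])
v23: WRITE a=41  (a history now [(5, 12), (9, 38), (10, 4), (12, 53), (13, 57), (14, 15), (15, 11), (16, 35), (18, 41), (20, 41), (23, 41)])
v24: WRITE a=8  (a history now [(5, 12), (9, 38), (10, 4), (12, 53), (13, 57), (14, 15), (15, 11), (16, 35), (18, 41), (20, 41), (23, 41), (24, 8)])
v25: WRITE a=12  (a history now [(5, 12), (9, 38), (10, 4), (12, 53), (13, 57), (14, 15), (15, 11), (16, 35), (18, 41), (20, 41), (23, 41), (24, 8), (25, 12)])
v26: WRITE a=85  (a history now [(5, 12), (9, 38), (10, 4), (12, 53), (13, 57), (14, 15), (15, 11), (16, 35), (18, 41), (20, 41), (23, 41), (24, 8), (25, 12), (26, 85)])
READ b @v25: history=[(1, 67), (2, 33), (3, 84), (4, 17), (6, 26), (7, 24), (8, 84), (11, 89), (17, 83), (19, 10), (21, 67), (22, 38)] -> pick v22 -> 38
v27: WRITE b=66  (b history now [(1, 67), (2, 33), (3, 84), (4, 17), (6, 26), (7, 24), (8, 84), (11, 89), (17, 83), (19, 10), (21, 67), (22, 38), (27, 66)])
v28: WRITE a=9  (a history now [(5, 12), (9, 38), (10, 4), (12, 53), (13, 57), (14, 15), (15, 11), (16, 35), (18, 41), (20, 41), (23, 41), (24, 8), (25, 12), (26, 85), (28, 9)])
v29: WRITE b=74  (b history now [(1, 67), (2, 33), (3, 84), (4, 17), (6, 26), (7, 24), (8, 84), (11, 89), (17, 83), (19, 10), (21, 67), (22, 38), (27, 66), (29, 74)])
READ a @v26: history=[(5, 12), (9, 38), (10, 4), (12, 53), (13, 57), (14, 15), (15, 11), (16, 35), (18, 41), (20, 41), (23, 41), (24, 8), (25, 12), (26, 85), (28, 9)] -> pick v26 -> 85
v30: WRITE b=38  (b history now [(1, 67), (2, 33), (3, 84), (4, 17), (6, 26), (7, 24), (8, 84), (11, 89), (17, 83), (19, 10), (21, 67), (22, 38), (27, 66), (29, 74), (30, 38)])
READ b @v22: history=[(1, 67), (2, 33), (3, 84), (4, 17), (6, 26), (7, 24), (8, 84), (11, 89), (17, 83), (19, 10), (21, 67), (22, 38), (27, 66), (29, 74), (30, 38)] -> pick v22 -> 38
Read results in order: ['38', '85', '38']
NONE count = 0

Answer: 0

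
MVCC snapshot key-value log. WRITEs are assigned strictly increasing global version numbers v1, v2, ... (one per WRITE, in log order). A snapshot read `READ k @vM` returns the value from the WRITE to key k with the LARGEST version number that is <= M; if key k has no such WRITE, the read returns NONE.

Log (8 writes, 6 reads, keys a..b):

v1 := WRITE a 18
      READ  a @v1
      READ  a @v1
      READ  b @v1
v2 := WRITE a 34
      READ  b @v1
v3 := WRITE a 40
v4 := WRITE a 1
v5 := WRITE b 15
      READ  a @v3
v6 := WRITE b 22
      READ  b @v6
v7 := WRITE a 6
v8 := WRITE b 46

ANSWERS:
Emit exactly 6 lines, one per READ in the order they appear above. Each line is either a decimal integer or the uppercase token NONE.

Answer: 18
18
NONE
NONE
40
22

Derivation:
v1: WRITE a=18  (a history now [(1, 18)])
READ a @v1: history=[(1, 18)] -> pick v1 -> 18
READ a @v1: history=[(1, 18)] -> pick v1 -> 18
READ b @v1: history=[] -> no version <= 1 -> NONE
v2: WRITE a=34  (a history now [(1, 18), (2, 34)])
READ b @v1: history=[] -> no version <= 1 -> NONE
v3: WRITE a=40  (a history now [(1, 18), (2, 34), (3, 40)])
v4: WRITE a=1  (a history now [(1, 18), (2, 34), (3, 40), (4, 1)])
v5: WRITE b=15  (b history now [(5, 15)])
READ a @v3: history=[(1, 18), (2, 34), (3, 40), (4, 1)] -> pick v3 -> 40
v6: WRITE b=22  (b history now [(5, 15), (6, 22)])
READ b @v6: history=[(5, 15), (6, 22)] -> pick v6 -> 22
v7: WRITE a=6  (a history now [(1, 18), (2, 34), (3, 40), (4, 1), (7, 6)])
v8: WRITE b=46  (b history now [(5, 15), (6, 22), (8, 46)])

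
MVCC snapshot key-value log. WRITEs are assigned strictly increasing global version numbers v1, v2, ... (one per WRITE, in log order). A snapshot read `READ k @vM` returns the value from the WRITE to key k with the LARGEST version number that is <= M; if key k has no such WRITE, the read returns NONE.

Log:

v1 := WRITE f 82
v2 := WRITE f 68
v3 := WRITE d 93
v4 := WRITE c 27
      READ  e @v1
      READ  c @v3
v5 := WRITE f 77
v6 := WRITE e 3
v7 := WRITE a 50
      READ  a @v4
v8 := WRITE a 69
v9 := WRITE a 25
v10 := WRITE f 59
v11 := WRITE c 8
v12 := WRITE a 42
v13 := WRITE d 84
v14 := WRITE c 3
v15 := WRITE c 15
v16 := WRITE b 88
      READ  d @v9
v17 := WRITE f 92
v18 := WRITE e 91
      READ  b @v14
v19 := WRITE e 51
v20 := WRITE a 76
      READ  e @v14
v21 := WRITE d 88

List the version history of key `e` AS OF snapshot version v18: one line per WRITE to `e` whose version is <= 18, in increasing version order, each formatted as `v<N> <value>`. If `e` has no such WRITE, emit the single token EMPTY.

Answer: v6 3
v18 91

Derivation:
Scan writes for key=e with version <= 18:
  v1 WRITE f 82 -> skip
  v2 WRITE f 68 -> skip
  v3 WRITE d 93 -> skip
  v4 WRITE c 27 -> skip
  v5 WRITE f 77 -> skip
  v6 WRITE e 3 -> keep
  v7 WRITE a 50 -> skip
  v8 WRITE a 69 -> skip
  v9 WRITE a 25 -> skip
  v10 WRITE f 59 -> skip
  v11 WRITE c 8 -> skip
  v12 WRITE a 42 -> skip
  v13 WRITE d 84 -> skip
  v14 WRITE c 3 -> skip
  v15 WRITE c 15 -> skip
  v16 WRITE b 88 -> skip
  v17 WRITE f 92 -> skip
  v18 WRITE e 91 -> keep
  v19 WRITE e 51 -> drop (> snap)
  v20 WRITE a 76 -> skip
  v21 WRITE d 88 -> skip
Collected: [(6, 3), (18, 91)]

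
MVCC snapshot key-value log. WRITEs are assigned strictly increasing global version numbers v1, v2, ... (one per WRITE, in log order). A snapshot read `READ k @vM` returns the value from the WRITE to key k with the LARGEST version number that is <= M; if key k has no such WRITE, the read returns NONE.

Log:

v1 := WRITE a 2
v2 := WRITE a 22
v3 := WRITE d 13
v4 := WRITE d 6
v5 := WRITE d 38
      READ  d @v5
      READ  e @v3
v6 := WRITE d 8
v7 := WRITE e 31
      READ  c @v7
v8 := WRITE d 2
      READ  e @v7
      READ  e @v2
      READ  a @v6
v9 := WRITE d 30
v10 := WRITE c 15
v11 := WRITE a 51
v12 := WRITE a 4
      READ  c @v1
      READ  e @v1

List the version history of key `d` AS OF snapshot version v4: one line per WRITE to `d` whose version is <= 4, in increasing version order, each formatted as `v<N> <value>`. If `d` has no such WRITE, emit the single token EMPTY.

Answer: v3 13
v4 6

Derivation:
Scan writes for key=d with version <= 4:
  v1 WRITE a 2 -> skip
  v2 WRITE a 22 -> skip
  v3 WRITE d 13 -> keep
  v4 WRITE d 6 -> keep
  v5 WRITE d 38 -> drop (> snap)
  v6 WRITE d 8 -> drop (> snap)
  v7 WRITE e 31 -> skip
  v8 WRITE d 2 -> drop (> snap)
  v9 WRITE d 30 -> drop (> snap)
  v10 WRITE c 15 -> skip
  v11 WRITE a 51 -> skip
  v12 WRITE a 4 -> skip
Collected: [(3, 13), (4, 6)]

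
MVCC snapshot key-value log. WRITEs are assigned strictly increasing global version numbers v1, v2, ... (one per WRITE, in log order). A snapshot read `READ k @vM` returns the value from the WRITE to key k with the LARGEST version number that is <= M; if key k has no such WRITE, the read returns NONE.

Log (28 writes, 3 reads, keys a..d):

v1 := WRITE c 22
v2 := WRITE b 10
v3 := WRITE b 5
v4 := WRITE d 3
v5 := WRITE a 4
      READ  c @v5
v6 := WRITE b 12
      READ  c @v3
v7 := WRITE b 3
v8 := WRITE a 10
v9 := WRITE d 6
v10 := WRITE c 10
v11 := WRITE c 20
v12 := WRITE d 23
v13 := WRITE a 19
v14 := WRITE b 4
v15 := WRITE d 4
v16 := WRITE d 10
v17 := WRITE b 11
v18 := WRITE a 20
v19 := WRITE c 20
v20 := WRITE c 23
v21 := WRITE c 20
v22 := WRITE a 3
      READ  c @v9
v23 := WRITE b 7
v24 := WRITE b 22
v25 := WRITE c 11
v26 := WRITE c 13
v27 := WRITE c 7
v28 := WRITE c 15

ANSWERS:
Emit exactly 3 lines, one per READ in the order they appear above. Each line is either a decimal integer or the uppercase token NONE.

Answer: 22
22
22

Derivation:
v1: WRITE c=22  (c history now [(1, 22)])
v2: WRITE b=10  (b history now [(2, 10)])
v3: WRITE b=5  (b history now [(2, 10), (3, 5)])
v4: WRITE d=3  (d history now [(4, 3)])
v5: WRITE a=4  (a history now [(5, 4)])
READ c @v5: history=[(1, 22)] -> pick v1 -> 22
v6: WRITE b=12  (b history now [(2, 10), (3, 5), (6, 12)])
READ c @v3: history=[(1, 22)] -> pick v1 -> 22
v7: WRITE b=3  (b history now [(2, 10), (3, 5), (6, 12), (7, 3)])
v8: WRITE a=10  (a history now [(5, 4), (8, 10)])
v9: WRITE d=6  (d history now [(4, 3), (9, 6)])
v10: WRITE c=10  (c history now [(1, 22), (10, 10)])
v11: WRITE c=20  (c history now [(1, 22), (10, 10), (11, 20)])
v12: WRITE d=23  (d history now [(4, 3), (9, 6), (12, 23)])
v13: WRITE a=19  (a history now [(5, 4), (8, 10), (13, 19)])
v14: WRITE b=4  (b history now [(2, 10), (3, 5), (6, 12), (7, 3), (14, 4)])
v15: WRITE d=4  (d history now [(4, 3), (9, 6), (12, 23), (15, 4)])
v16: WRITE d=10  (d history now [(4, 3), (9, 6), (12, 23), (15, 4), (16, 10)])
v17: WRITE b=11  (b history now [(2, 10), (3, 5), (6, 12), (7, 3), (14, 4), (17, 11)])
v18: WRITE a=20  (a history now [(5, 4), (8, 10), (13, 19), (18, 20)])
v19: WRITE c=20  (c history now [(1, 22), (10, 10), (11, 20), (19, 20)])
v20: WRITE c=23  (c history now [(1, 22), (10, 10), (11, 20), (19, 20), (20, 23)])
v21: WRITE c=20  (c history now [(1, 22), (10, 10), (11, 20), (19, 20), (20, 23), (21, 20)])
v22: WRITE a=3  (a history now [(5, 4), (8, 10), (13, 19), (18, 20), (22, 3)])
READ c @v9: history=[(1, 22), (10, 10), (11, 20), (19, 20), (20, 23), (21, 20)] -> pick v1 -> 22
v23: WRITE b=7  (b history now [(2, 10), (3, 5), (6, 12), (7, 3), (14, 4), (17, 11), (23, 7)])
v24: WRITE b=22  (b history now [(2, 10), (3, 5), (6, 12), (7, 3), (14, 4), (17, 11), (23, 7), (24, 22)])
v25: WRITE c=11  (c history now [(1, 22), (10, 10), (11, 20), (19, 20), (20, 23), (21, 20), (25, 11)])
v26: WRITE c=13  (c history now [(1, 22), (10, 10), (11, 20), (19, 20), (20, 23), (21, 20), (25, 11), (26, 13)])
v27: WRITE c=7  (c history now [(1, 22), (10, 10), (11, 20), (19, 20), (20, 23), (21, 20), (25, 11), (26, 13), (27, 7)])
v28: WRITE c=15  (c history now [(1, 22), (10, 10), (11, 20), (19, 20), (20, 23), (21, 20), (25, 11), (26, 13), (27, 7), (28, 15)])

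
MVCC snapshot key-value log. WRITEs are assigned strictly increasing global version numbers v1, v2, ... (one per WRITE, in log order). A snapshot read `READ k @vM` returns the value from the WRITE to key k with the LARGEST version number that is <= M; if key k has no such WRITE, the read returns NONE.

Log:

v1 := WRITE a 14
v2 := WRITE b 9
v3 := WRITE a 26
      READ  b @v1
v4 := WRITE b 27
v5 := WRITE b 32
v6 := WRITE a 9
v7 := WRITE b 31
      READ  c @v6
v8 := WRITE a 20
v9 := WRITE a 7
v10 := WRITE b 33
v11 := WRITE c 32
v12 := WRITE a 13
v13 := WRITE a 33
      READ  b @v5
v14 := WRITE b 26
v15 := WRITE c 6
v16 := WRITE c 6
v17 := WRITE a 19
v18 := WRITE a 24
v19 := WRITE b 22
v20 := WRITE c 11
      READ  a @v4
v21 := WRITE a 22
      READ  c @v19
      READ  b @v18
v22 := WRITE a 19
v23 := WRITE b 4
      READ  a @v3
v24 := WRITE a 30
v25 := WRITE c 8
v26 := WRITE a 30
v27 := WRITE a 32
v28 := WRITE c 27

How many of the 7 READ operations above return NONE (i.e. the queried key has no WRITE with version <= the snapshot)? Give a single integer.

Answer: 2

Derivation:
v1: WRITE a=14  (a history now [(1, 14)])
v2: WRITE b=9  (b history now [(2, 9)])
v3: WRITE a=26  (a history now [(1, 14), (3, 26)])
READ b @v1: history=[(2, 9)] -> no version <= 1 -> NONE
v4: WRITE b=27  (b history now [(2, 9), (4, 27)])
v5: WRITE b=32  (b history now [(2, 9), (4, 27), (5, 32)])
v6: WRITE a=9  (a history now [(1, 14), (3, 26), (6, 9)])
v7: WRITE b=31  (b history now [(2, 9), (4, 27), (5, 32), (7, 31)])
READ c @v6: history=[] -> no version <= 6 -> NONE
v8: WRITE a=20  (a history now [(1, 14), (3, 26), (6, 9), (8, 20)])
v9: WRITE a=7  (a history now [(1, 14), (3, 26), (6, 9), (8, 20), (9, 7)])
v10: WRITE b=33  (b history now [(2, 9), (4, 27), (5, 32), (7, 31), (10, 33)])
v11: WRITE c=32  (c history now [(11, 32)])
v12: WRITE a=13  (a history now [(1, 14), (3, 26), (6, 9), (8, 20), (9, 7), (12, 13)])
v13: WRITE a=33  (a history now [(1, 14), (3, 26), (6, 9), (8, 20), (9, 7), (12, 13), (13, 33)])
READ b @v5: history=[(2, 9), (4, 27), (5, 32), (7, 31), (10, 33)] -> pick v5 -> 32
v14: WRITE b=26  (b history now [(2, 9), (4, 27), (5, 32), (7, 31), (10, 33), (14, 26)])
v15: WRITE c=6  (c history now [(11, 32), (15, 6)])
v16: WRITE c=6  (c history now [(11, 32), (15, 6), (16, 6)])
v17: WRITE a=19  (a history now [(1, 14), (3, 26), (6, 9), (8, 20), (9, 7), (12, 13), (13, 33), (17, 19)])
v18: WRITE a=24  (a history now [(1, 14), (3, 26), (6, 9), (8, 20), (9, 7), (12, 13), (13, 33), (17, 19), (18, 24)])
v19: WRITE b=22  (b history now [(2, 9), (4, 27), (5, 32), (7, 31), (10, 33), (14, 26), (19, 22)])
v20: WRITE c=11  (c history now [(11, 32), (15, 6), (16, 6), (20, 11)])
READ a @v4: history=[(1, 14), (3, 26), (6, 9), (8, 20), (9, 7), (12, 13), (13, 33), (17, 19), (18, 24)] -> pick v3 -> 26
v21: WRITE a=22  (a history now [(1, 14), (3, 26), (6, 9), (8, 20), (9, 7), (12, 13), (13, 33), (17, 19), (18, 24), (21, 22)])
READ c @v19: history=[(11, 32), (15, 6), (16, 6), (20, 11)] -> pick v16 -> 6
READ b @v18: history=[(2, 9), (4, 27), (5, 32), (7, 31), (10, 33), (14, 26), (19, 22)] -> pick v14 -> 26
v22: WRITE a=19  (a history now [(1, 14), (3, 26), (6, 9), (8, 20), (9, 7), (12, 13), (13, 33), (17, 19), (18, 24), (21, 22), (22, 19)])
v23: WRITE b=4  (b history now [(2, 9), (4, 27), (5, 32), (7, 31), (10, 33), (14, 26), (19, 22), (23, 4)])
READ a @v3: history=[(1, 14), (3, 26), (6, 9), (8, 20), (9, 7), (12, 13), (13, 33), (17, 19), (18, 24), (21, 22), (22, 19)] -> pick v3 -> 26
v24: WRITE a=30  (a history now [(1, 14), (3, 26), (6, 9), (8, 20), (9, 7), (12, 13), (13, 33), (17, 19), (18, 24), (21, 22), (22, 19), (24, 30)])
v25: WRITE c=8  (c history now [(11, 32), (15, 6), (16, 6), (20, 11), (25, 8)])
v26: WRITE a=30  (a history now [(1, 14), (3, 26), (6, 9), (8, 20), (9, 7), (12, 13), (13, 33), (17, 19), (18, 24), (21, 22), (22, 19), (24, 30), (26, 30)])
v27: WRITE a=32  (a history now [(1, 14), (3, 26), (6, 9), (8, 20), (9, 7), (12, 13), (13, 33), (17, 19), (18, 24), (21, 22), (22, 19), (24, 30), (26, 30), (27, 32)])
v28: WRITE c=27  (c history now [(11, 32), (15, 6), (16, 6), (20, 11), (25, 8), (28, 27)])
Read results in order: ['NONE', 'NONE', '32', '26', '6', '26', '26']
NONE count = 2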